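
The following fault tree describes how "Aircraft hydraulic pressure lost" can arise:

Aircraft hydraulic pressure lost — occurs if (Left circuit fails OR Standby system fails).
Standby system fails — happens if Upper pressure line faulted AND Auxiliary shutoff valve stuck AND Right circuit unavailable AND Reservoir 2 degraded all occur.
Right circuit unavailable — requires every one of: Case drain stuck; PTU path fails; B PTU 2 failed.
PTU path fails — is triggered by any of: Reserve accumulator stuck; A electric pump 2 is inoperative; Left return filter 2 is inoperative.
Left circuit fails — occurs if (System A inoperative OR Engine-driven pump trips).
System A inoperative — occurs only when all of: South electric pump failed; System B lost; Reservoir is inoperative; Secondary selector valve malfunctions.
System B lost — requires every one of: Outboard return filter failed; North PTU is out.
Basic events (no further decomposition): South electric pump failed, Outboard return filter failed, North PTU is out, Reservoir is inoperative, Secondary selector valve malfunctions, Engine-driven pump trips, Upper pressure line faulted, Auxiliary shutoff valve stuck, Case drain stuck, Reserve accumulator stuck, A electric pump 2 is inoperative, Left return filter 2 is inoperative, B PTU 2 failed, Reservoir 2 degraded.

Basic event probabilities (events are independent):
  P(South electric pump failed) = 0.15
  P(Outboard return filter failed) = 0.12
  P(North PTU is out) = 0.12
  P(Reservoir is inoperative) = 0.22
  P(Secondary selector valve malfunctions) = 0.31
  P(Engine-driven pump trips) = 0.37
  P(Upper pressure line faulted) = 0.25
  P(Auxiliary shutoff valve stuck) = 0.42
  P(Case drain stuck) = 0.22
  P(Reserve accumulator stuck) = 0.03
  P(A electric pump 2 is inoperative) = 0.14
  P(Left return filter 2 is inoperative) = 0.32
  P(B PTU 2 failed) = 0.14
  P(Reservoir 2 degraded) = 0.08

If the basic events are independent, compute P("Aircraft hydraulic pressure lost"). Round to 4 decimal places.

P(System B lost) [AND] = 0.12 × 0.12 = 0.014400
P(System A inoperative) [AND] = 0.15 × 0.014400 × 0.22 × 0.31 = 0.000147
P(Left circuit fails) [OR] = 1 − (1−0.000147) × (1−0.37) = 0.370093
P(PTU path fails) [OR] = 1 − (1−0.03) × (1−0.14) × (1−0.32) = 0.432744
P(Right circuit unavailable) [AND] = 0.22 × 0.432744 × 0.14 = 0.013329
P(Standby system fails) [AND] = 0.25 × 0.42 × 0.013329 × 0.08 = 0.000112
P(Aircraft hydraulic pressure lost) [OR] = 1 − (1−0.370093) × (1−0.000112) = 0.370164
Rounded to 4 decimal places: P(Aircraft hydraulic pressure lost) ≈ 0.3702.

0.3702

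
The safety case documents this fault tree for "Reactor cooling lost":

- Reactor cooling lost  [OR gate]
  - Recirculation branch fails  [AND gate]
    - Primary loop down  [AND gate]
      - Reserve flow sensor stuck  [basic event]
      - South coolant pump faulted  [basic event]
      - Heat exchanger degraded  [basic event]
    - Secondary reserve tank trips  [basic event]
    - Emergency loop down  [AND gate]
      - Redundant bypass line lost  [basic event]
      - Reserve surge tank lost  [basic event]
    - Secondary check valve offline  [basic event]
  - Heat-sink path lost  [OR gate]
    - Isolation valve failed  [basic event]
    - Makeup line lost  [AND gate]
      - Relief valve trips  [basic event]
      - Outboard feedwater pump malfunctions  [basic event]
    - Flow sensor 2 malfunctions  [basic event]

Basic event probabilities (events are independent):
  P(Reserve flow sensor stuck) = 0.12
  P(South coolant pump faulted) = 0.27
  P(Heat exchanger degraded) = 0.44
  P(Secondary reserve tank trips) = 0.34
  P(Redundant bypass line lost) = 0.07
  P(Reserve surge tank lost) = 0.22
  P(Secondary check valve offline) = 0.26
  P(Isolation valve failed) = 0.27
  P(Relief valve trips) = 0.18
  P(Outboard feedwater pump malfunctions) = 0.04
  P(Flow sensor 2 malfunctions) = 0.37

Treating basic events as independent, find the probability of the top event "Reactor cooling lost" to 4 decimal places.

P(Primary loop down) [AND] = 0.12 × 0.27 × 0.44 = 0.014256
P(Emergency loop down) [AND] = 0.07 × 0.22 = 0.015400
P(Recirculation branch fails) [AND] = 0.014256 × 0.34 × 0.015400 × 0.26 = 0.000019
P(Makeup line lost) [AND] = 0.18 × 0.04 = 0.007200
P(Heat-sink path lost) [OR] = 1 − (1−0.27) × (1−0.007200) × (1−0.37) = 0.543411
P(Reactor cooling lost) [OR] = 1 − (1−0.000019) × (1−0.543411) = 0.543420
Rounded to 4 decimal places: P(Reactor cooling lost) ≈ 0.5434.

0.5434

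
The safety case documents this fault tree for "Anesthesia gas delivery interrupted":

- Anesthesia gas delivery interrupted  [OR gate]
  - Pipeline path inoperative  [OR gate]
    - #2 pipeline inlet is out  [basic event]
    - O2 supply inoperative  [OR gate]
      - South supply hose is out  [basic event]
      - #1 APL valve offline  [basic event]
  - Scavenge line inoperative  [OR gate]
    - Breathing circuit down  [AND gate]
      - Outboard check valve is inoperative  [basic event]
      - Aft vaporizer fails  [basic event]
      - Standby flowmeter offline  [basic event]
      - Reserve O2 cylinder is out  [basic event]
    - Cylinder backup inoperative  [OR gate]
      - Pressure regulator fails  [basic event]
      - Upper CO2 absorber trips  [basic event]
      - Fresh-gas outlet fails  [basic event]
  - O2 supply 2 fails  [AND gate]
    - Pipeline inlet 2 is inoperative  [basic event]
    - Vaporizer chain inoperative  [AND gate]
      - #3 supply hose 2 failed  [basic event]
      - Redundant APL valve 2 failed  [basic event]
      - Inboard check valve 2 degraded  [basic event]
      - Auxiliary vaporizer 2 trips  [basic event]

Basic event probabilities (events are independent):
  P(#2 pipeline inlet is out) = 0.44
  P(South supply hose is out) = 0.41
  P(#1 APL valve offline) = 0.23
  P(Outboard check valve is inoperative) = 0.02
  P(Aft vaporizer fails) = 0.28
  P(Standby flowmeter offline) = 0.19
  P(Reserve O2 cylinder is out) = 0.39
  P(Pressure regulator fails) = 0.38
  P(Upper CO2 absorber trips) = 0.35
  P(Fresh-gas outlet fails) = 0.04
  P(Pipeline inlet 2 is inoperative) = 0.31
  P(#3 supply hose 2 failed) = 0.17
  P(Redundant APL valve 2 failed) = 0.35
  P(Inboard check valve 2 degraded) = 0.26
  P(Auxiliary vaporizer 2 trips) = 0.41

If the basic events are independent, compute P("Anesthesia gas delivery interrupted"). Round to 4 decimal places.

P(O2 supply inoperative) [OR] = 1 − (1−0.41) × (1−0.23) = 0.545700
P(Pipeline path inoperative) [OR] = 1 − (1−0.44) × (1−0.545700) = 0.745592
P(Breathing circuit down) [AND] = 0.02 × 0.28 × 0.19 × 0.39 = 0.000415
P(Cylinder backup inoperative) [OR] = 1 − (1−0.38) × (1−0.35) × (1−0.04) = 0.613120
P(Scavenge line inoperative) [OR] = 1 − (1−0.000415) × (1−0.613120) = 0.613281
P(Vaporizer chain inoperative) [AND] = 0.17 × 0.35 × 0.26 × 0.41 = 0.006343
P(O2 supply 2 fails) [AND] = 0.31 × 0.006343 = 0.001966
P(Anesthesia gas delivery interrupted) [OR] = 1 − (1−0.745592) × (1−0.613281) × (1−0.001966) = 0.901809
Rounded to 4 decimal places: P(Anesthesia gas delivery interrupted) ≈ 0.9018.

0.9018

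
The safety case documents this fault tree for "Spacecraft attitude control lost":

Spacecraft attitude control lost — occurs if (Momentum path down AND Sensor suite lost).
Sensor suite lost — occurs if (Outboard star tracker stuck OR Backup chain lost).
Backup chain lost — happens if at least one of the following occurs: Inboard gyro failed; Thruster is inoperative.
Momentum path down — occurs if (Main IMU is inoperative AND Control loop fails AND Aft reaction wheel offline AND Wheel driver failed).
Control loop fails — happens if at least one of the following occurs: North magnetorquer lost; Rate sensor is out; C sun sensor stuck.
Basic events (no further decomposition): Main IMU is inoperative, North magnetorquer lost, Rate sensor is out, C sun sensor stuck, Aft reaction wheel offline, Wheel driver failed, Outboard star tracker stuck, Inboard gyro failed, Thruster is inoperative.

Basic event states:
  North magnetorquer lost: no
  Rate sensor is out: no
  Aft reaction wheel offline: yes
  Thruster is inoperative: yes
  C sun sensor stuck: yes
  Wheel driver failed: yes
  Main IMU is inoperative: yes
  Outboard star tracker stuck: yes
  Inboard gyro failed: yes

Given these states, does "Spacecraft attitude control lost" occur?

Control loop fails [OR]: North magnetorquer lost=not, Rate sensor is out=not, C sun sensor stuck=occurs → at least one input occurs → occurs.
Momentum path down [AND]: Main IMU is inoperative=occurs, Control loop fails=occurs, Aft reaction wheel offline=occurs, Wheel driver failed=occurs → all inputs occur → occurs.
Backup chain lost [OR]: Inboard gyro failed=occurs, Thruster is inoperative=occurs → at least one input occurs → occurs.
Sensor suite lost [OR]: Outboard star tracker stuck=occurs, Backup chain lost=occurs → at least one input occurs → occurs.
Spacecraft attitude control lost [AND]: Momentum path down=occurs, Sensor suite lost=occurs → all inputs occur → occurs.

Yes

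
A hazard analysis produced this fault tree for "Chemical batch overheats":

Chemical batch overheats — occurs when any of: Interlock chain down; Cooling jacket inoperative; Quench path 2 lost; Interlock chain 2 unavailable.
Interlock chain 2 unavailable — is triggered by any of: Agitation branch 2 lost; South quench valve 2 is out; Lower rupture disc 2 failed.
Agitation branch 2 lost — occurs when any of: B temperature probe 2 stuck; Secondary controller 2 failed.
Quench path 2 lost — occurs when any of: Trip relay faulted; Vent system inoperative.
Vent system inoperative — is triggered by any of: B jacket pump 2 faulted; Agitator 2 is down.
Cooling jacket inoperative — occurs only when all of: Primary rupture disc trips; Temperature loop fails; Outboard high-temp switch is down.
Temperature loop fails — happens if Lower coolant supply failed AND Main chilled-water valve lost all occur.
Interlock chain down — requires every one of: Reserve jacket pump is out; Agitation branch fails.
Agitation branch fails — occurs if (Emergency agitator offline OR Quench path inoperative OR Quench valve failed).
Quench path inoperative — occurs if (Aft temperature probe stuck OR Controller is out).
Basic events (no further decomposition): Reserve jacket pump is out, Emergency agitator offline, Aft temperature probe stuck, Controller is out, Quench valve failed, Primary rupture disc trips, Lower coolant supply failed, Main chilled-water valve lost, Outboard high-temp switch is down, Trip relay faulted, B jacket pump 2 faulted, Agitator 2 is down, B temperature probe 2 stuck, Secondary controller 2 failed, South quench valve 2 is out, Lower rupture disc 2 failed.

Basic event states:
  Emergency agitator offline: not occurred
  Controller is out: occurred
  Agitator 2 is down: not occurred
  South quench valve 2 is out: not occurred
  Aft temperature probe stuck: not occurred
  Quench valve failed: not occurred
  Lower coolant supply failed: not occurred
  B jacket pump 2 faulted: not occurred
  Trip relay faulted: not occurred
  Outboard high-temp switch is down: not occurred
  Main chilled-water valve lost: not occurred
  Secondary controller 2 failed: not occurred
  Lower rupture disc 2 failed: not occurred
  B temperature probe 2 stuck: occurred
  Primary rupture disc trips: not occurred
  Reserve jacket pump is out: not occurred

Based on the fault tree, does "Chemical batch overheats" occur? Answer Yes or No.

Quench path inoperative [OR]: Aft temperature probe stuck=not, Controller is out=occurs → at least one input occurs → occurs.
Agitation branch fails [OR]: Emergency agitator offline=not, Quench path inoperative=occurs, Quench valve failed=not → at least one input occurs → occurs.
Interlock chain down [AND]: Reserve jacket pump is out=not, Agitation branch fails=occurs → not all inputs occur → does not occur.
Temperature loop fails [AND]: Lower coolant supply failed=not, Main chilled-water valve lost=not → not all inputs occur → does not occur.
Cooling jacket inoperative [AND]: Primary rupture disc trips=not, Temperature loop fails=not, Outboard high-temp switch is down=not → not all inputs occur → does not occur.
Vent system inoperative [OR]: B jacket pump 2 faulted=not, Agitator 2 is down=not → no input occurs → does not occur.
Quench path 2 lost [OR]: Trip relay faulted=not, Vent system inoperative=not → no input occurs → does not occur.
Agitation branch 2 lost [OR]: B temperature probe 2 stuck=occurs, Secondary controller 2 failed=not → at least one input occurs → occurs.
Interlock chain 2 unavailable [OR]: Agitation branch 2 lost=occurs, South quench valve 2 is out=not, Lower rupture disc 2 failed=not → at least one input occurs → occurs.
Chemical batch overheats [OR]: Interlock chain down=not, Cooling jacket inoperative=not, Quench path 2 lost=not, Interlock chain 2 unavailable=occurs → at least one input occurs → occurs.

Yes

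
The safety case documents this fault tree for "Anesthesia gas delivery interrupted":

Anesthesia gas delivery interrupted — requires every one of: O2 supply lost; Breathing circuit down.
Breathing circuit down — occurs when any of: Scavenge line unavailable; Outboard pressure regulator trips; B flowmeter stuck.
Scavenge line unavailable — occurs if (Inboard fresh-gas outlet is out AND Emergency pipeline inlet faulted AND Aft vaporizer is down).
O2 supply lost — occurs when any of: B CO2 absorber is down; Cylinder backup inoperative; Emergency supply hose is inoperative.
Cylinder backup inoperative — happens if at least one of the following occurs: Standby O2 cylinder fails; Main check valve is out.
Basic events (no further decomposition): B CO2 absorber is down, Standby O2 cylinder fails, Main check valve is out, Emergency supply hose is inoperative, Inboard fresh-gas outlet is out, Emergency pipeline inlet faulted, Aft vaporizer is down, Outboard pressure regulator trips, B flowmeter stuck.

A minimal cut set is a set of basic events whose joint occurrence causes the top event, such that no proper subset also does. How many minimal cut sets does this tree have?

12

Cylinder backup inoperative [OR]: union of children's cut sets → 2 cut set(s).
O2 supply lost [OR]: union of children's cut sets → 4 cut set(s).
Scavenge line unavailable [AND]: one cut set from each child combined → 1 × 1 × 1 = 1 cut set(s).
Breathing circuit down [OR]: union of children's cut sets → 3 cut set(s).
Anesthesia gas delivery interrupted [AND]: one cut set from each child combined → 4 × 3 = 12 cut set(s).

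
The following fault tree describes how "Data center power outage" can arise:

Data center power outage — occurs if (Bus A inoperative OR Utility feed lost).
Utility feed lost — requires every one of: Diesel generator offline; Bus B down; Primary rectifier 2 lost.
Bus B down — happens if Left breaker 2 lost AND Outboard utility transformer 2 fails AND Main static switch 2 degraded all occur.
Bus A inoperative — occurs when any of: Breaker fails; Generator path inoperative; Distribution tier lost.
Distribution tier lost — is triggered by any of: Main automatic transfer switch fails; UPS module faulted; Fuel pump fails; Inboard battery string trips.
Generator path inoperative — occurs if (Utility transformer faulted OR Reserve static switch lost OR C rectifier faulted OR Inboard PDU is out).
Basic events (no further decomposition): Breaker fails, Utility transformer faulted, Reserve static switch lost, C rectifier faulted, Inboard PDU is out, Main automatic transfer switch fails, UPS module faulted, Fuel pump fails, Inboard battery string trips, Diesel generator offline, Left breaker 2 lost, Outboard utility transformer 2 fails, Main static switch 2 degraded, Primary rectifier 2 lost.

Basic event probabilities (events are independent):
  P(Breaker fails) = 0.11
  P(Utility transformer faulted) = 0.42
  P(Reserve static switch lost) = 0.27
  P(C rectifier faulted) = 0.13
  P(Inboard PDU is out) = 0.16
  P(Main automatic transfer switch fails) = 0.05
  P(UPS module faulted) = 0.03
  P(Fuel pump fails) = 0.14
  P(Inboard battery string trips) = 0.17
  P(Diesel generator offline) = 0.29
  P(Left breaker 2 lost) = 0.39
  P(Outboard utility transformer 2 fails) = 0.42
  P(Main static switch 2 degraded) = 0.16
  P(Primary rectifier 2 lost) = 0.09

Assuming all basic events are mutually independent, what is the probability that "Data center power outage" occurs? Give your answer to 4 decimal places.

P(Generator path inoperative) [OR] = 1 − (1−0.42) × (1−0.27) × (1−0.13) × (1−0.16) = 0.690579
P(Distribution tier lost) [OR] = 1 − (1−0.05) × (1−0.03) × (1−0.14) × (1−0.17) = 0.342233
P(Bus A inoperative) [OR] = 1 − (1−0.11) × (1−0.690579) × (1−0.342233) = 0.818861
P(Bus B down) [AND] = 0.39 × 0.42 × 0.16 = 0.026208
P(Utility feed lost) [AND] = 0.29 × 0.026208 × 0.09 = 0.000684
P(Data center power outage) [OR] = 1 − (1−0.818861) × (1−0.000684) = 0.818985
Rounded to 4 decimal places: P(Data center power outage) ≈ 0.8190.

0.8190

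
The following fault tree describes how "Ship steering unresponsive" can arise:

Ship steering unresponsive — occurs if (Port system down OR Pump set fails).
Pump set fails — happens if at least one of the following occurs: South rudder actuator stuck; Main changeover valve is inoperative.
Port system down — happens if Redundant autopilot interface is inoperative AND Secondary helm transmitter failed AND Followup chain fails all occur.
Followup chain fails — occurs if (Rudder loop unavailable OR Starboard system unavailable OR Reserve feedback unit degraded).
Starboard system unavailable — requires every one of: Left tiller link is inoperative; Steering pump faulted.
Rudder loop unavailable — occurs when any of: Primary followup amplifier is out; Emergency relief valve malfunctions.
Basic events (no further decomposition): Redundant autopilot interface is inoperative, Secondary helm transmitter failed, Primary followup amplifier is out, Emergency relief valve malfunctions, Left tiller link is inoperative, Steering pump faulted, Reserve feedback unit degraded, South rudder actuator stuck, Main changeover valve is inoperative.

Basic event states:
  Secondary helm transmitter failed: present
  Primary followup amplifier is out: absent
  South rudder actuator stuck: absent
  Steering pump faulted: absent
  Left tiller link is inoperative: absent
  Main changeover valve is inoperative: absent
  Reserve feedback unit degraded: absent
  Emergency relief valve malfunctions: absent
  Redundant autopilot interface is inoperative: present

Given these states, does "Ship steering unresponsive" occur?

No

Rudder loop unavailable [OR]: Primary followup amplifier is out=not, Emergency relief valve malfunctions=not → no input occurs → does not occur.
Starboard system unavailable [AND]: Left tiller link is inoperative=not, Steering pump faulted=not → not all inputs occur → does not occur.
Followup chain fails [OR]: Rudder loop unavailable=not, Starboard system unavailable=not, Reserve feedback unit degraded=not → no input occurs → does not occur.
Port system down [AND]: Redundant autopilot interface is inoperative=occurs, Secondary helm transmitter failed=occurs, Followup chain fails=not → not all inputs occur → does not occur.
Pump set fails [OR]: South rudder actuator stuck=not, Main changeover valve is inoperative=not → no input occurs → does not occur.
Ship steering unresponsive [OR]: Port system down=not, Pump set fails=not → no input occurs → does not occur.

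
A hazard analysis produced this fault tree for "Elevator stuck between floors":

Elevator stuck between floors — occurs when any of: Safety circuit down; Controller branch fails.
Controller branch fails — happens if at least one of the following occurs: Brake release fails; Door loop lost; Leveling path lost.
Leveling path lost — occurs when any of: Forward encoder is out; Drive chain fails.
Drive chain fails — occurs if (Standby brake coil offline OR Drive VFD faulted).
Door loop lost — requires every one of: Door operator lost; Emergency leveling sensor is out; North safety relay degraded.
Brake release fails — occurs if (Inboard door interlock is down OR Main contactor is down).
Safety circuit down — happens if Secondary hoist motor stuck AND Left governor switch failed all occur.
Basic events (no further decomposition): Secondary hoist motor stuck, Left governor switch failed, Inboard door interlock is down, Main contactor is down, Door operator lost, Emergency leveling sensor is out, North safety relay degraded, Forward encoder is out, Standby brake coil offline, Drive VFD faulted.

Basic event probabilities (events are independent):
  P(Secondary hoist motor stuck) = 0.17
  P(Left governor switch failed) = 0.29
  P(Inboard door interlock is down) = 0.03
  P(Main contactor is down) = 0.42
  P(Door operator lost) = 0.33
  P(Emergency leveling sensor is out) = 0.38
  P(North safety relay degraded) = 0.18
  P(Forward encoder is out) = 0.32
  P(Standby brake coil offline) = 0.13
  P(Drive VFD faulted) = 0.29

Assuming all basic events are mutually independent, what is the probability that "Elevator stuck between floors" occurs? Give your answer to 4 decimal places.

P(Safety circuit down) [AND] = 0.17 × 0.29 = 0.049300
P(Brake release fails) [OR] = 1 − (1−0.03) × (1−0.42) = 0.437400
P(Door loop lost) [AND] = 0.33 × 0.38 × 0.18 = 0.022572
P(Drive chain fails) [OR] = 1 − (1−0.13) × (1−0.29) = 0.382300
P(Leveling path lost) [OR] = 1 − (1−0.32) × (1−0.382300) = 0.579964
P(Controller branch fails) [OR] = 1 − (1−0.437400) × (1−0.022572) × (1−0.579964) = 0.769022
P(Elevator stuck between floors) [OR] = 1 − (1−0.049300) × (1−0.769022) = 0.780409
Rounded to 4 decimal places: P(Elevator stuck between floors) ≈ 0.7804.

0.7804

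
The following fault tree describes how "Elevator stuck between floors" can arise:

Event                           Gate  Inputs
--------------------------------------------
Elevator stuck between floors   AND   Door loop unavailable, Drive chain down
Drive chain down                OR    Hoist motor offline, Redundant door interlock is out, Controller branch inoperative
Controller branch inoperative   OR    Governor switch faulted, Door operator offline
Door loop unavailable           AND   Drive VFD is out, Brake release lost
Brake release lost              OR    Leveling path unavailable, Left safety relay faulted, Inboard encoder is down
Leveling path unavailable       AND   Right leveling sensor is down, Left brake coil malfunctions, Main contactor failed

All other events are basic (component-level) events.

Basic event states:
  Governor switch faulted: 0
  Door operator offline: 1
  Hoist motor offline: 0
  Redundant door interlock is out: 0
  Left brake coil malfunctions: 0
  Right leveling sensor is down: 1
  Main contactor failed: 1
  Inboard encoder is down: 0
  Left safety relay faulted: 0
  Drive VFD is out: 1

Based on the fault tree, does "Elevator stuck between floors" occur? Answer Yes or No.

Leveling path unavailable [AND]: Right leveling sensor is down=occurs, Left brake coil malfunctions=not, Main contactor failed=occurs → not all inputs occur → does not occur.
Brake release lost [OR]: Leveling path unavailable=not, Left safety relay faulted=not, Inboard encoder is down=not → no input occurs → does not occur.
Door loop unavailable [AND]: Drive VFD is out=occurs, Brake release lost=not → not all inputs occur → does not occur.
Controller branch inoperative [OR]: Governor switch faulted=not, Door operator offline=occurs → at least one input occurs → occurs.
Drive chain down [OR]: Hoist motor offline=not, Redundant door interlock is out=not, Controller branch inoperative=occurs → at least one input occurs → occurs.
Elevator stuck between floors [AND]: Door loop unavailable=not, Drive chain down=occurs → not all inputs occur → does not occur.

No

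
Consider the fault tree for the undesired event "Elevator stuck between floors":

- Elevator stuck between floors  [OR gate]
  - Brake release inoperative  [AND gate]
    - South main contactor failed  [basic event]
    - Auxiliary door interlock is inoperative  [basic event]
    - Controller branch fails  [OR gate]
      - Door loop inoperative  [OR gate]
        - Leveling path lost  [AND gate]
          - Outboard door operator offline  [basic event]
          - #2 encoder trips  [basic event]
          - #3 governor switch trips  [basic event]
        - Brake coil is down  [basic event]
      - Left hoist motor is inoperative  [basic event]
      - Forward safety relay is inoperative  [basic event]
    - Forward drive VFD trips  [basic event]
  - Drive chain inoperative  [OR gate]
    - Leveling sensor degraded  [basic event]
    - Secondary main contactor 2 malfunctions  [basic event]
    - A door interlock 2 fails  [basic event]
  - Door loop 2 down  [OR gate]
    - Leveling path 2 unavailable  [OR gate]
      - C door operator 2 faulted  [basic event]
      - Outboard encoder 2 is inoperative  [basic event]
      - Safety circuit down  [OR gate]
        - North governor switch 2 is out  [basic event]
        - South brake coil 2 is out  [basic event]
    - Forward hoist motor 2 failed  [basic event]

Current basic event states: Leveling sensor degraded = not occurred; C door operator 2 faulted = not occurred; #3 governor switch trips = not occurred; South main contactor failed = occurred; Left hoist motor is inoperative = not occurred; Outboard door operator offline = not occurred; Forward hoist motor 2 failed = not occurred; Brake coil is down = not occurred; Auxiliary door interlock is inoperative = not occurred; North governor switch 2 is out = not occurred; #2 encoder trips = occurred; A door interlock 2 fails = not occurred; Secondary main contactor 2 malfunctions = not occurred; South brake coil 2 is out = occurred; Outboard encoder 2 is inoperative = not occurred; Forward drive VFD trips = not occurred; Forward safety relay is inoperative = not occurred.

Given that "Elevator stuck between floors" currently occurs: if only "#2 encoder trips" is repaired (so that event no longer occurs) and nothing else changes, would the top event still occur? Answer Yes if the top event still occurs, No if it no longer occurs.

Yes

Counterfactual: set "#2 encoder trips" to not occurred.
Leveling path lost [AND]: Outboard door operator offline=not, #2 encoder trips=not, #3 governor switch trips=not → not all inputs occur → does not occur.
Door loop inoperative [OR]: Leveling path lost=not, Brake coil is down=not → no input occurs → does not occur.
Controller branch fails [OR]: Door loop inoperative=not, Left hoist motor is inoperative=not, Forward safety relay is inoperative=not → no input occurs → does not occur.
Brake release inoperative [AND]: South main contactor failed=occurs, Auxiliary door interlock is inoperative=not, Controller branch fails=not, Forward drive VFD trips=not → not all inputs occur → does not occur.
Drive chain inoperative [OR]: Leveling sensor degraded=not, Secondary main contactor 2 malfunctions=not, A door interlock 2 fails=not → no input occurs → does not occur.
Safety circuit down [OR]: North governor switch 2 is out=not, South brake coil 2 is out=occurs → at least one input occurs → occurs.
Leveling path 2 unavailable [OR]: C door operator 2 faulted=not, Outboard encoder 2 is inoperative=not, Safety circuit down=occurs → at least one input occurs → occurs.
Door loop 2 down [OR]: Leveling path 2 unavailable=occurs, Forward hoist motor 2 failed=not → at least one input occurs → occurs.
Elevator stuck between floors [OR]: Brake release inoperative=not, Drive chain inoperative=not, Door loop 2 down=occurs → at least one input occurs → occurs.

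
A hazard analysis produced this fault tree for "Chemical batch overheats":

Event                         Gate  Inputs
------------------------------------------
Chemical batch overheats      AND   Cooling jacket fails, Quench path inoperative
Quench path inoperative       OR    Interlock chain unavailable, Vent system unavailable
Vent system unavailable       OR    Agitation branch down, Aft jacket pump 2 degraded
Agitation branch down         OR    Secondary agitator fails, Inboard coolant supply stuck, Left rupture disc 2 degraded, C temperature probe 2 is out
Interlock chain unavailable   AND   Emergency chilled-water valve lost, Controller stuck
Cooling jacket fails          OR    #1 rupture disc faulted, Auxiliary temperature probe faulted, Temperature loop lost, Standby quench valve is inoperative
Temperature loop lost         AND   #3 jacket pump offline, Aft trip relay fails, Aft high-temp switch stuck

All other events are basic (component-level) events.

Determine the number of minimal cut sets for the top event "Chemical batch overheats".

24

Temperature loop lost [AND]: one cut set from each child combined → 1 × 1 × 1 = 1 cut set(s).
Cooling jacket fails [OR]: union of children's cut sets → 4 cut set(s).
Interlock chain unavailable [AND]: one cut set from each child combined → 1 × 1 = 1 cut set(s).
Agitation branch down [OR]: union of children's cut sets → 4 cut set(s).
Vent system unavailable [OR]: union of children's cut sets → 5 cut set(s).
Quench path inoperative [OR]: union of children's cut sets → 6 cut set(s).
Chemical batch overheats [AND]: one cut set from each child combined → 4 × 6 = 24 cut set(s).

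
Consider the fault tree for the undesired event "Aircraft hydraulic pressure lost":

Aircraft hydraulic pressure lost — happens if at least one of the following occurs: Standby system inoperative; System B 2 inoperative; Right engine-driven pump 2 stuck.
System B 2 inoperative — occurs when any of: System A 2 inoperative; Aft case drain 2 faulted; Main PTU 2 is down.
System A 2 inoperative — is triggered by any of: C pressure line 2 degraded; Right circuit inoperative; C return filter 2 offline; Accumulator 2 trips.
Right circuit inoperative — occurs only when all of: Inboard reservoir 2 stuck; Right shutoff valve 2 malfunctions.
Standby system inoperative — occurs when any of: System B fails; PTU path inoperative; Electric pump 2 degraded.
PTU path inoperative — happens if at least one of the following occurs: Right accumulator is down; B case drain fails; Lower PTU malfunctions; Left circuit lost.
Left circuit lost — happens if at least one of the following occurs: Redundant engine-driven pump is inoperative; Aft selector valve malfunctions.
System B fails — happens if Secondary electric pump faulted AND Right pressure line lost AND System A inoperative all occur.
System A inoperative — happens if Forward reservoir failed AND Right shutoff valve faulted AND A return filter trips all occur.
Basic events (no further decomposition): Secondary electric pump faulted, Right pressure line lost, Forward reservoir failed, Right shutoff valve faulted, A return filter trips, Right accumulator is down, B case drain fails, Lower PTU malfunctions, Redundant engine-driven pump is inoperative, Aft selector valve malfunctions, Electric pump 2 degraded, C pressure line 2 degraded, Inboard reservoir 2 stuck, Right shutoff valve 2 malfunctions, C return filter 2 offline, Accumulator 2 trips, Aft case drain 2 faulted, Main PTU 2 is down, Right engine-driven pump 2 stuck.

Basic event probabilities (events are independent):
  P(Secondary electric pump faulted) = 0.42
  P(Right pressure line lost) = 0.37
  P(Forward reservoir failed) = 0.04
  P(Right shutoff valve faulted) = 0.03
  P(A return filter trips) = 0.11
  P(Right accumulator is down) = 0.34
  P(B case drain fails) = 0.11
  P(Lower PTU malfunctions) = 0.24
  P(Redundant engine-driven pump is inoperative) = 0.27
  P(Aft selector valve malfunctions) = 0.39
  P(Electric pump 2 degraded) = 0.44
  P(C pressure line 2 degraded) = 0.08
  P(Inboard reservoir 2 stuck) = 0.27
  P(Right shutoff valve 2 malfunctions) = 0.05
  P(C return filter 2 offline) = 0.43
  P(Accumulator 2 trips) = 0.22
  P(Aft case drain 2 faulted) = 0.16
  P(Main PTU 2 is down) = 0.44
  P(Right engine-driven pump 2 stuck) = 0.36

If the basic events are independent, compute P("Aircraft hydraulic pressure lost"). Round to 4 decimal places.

0.9865

P(System A inoperative) [AND] = 0.04 × 0.03 × 0.11 = 0.000132
P(System B fails) [AND] = 0.42 × 0.37 × 0.000132 = 0.000021
P(Left circuit lost) [OR] = 1 − (1−0.27) × (1−0.39) = 0.554700
P(PTU path inoperative) [OR] = 1 − (1−0.34) × (1−0.11) × (1−0.24) × (1−0.554700) = 0.801207
P(Standby system inoperative) [OR] = 1 − (1−0.000021) × (1−0.801207) × (1−0.44) = 0.888678
P(Right circuit inoperative) [AND] = 0.27 × 0.05 = 0.013500
P(System A 2 inoperative) [OR] = 1 − (1−0.08) × (1−0.013500) × (1−0.43) × (1−0.22) = 0.596490
P(System B 2 inoperative) [OR] = 1 − (1−0.596490) × (1−0.16) × (1−0.44) = 0.810189
P(Aircraft hydraulic pressure lost) [OR] = 1 − (1−0.888678) × (1−0.810189) × (1−0.36) = 0.986477
Rounded to 4 decimal places: P(Aircraft hydraulic pressure lost) ≈ 0.9865.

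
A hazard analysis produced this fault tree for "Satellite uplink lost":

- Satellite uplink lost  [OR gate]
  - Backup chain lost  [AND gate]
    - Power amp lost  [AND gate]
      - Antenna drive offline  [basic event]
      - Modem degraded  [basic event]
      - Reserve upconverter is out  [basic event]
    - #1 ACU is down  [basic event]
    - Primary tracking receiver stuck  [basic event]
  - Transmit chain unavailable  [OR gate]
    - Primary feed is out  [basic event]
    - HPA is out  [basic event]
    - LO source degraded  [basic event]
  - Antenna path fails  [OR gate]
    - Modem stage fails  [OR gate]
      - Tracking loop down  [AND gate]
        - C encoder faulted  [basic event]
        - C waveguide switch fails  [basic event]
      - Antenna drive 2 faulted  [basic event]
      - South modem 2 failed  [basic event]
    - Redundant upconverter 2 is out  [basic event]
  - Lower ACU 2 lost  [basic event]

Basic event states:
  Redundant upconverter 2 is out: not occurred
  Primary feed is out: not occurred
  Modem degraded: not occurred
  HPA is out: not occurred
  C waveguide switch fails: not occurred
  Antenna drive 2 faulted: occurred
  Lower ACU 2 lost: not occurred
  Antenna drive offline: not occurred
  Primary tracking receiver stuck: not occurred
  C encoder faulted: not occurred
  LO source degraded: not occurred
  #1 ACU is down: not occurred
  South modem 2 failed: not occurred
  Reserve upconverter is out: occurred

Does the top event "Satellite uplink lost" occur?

Power amp lost [AND]: Antenna drive offline=not, Modem degraded=not, Reserve upconverter is out=occurs → not all inputs occur → does not occur.
Backup chain lost [AND]: Power amp lost=not, #1 ACU is down=not, Primary tracking receiver stuck=not → not all inputs occur → does not occur.
Transmit chain unavailable [OR]: Primary feed is out=not, HPA is out=not, LO source degraded=not → no input occurs → does not occur.
Tracking loop down [AND]: C encoder faulted=not, C waveguide switch fails=not → not all inputs occur → does not occur.
Modem stage fails [OR]: Tracking loop down=not, Antenna drive 2 faulted=occurs, South modem 2 failed=not → at least one input occurs → occurs.
Antenna path fails [OR]: Modem stage fails=occurs, Redundant upconverter 2 is out=not → at least one input occurs → occurs.
Satellite uplink lost [OR]: Backup chain lost=not, Transmit chain unavailable=not, Antenna path fails=occurs, Lower ACU 2 lost=not → at least one input occurs → occurs.

Yes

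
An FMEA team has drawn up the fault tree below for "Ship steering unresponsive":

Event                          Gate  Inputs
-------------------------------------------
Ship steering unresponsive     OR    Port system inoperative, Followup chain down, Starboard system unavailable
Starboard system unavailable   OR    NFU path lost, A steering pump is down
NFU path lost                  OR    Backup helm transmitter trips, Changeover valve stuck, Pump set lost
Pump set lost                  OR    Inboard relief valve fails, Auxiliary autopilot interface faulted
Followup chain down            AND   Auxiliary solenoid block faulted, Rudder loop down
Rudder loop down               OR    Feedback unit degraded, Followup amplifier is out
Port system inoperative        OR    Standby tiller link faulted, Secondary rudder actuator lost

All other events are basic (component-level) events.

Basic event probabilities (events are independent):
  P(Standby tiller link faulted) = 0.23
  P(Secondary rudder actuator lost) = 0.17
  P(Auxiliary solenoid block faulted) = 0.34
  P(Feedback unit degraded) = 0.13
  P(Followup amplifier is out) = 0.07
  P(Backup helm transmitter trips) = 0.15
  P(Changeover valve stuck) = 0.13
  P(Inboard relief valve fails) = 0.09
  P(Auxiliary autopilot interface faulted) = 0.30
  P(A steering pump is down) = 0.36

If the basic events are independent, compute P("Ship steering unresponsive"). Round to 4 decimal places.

P(Port system inoperative) [OR] = 1 − (1−0.23) × (1−0.17) = 0.360900
P(Rudder loop down) [OR] = 1 − (1−0.13) × (1−0.07) = 0.190900
P(Followup chain down) [AND] = 0.34 × 0.190900 = 0.064906
P(Pump set lost) [OR] = 1 − (1−0.09) × (1−0.30) = 0.363000
P(NFU path lost) [OR] = 1 − (1−0.15) × (1−0.13) × (1−0.363000) = 0.528939
P(Starboard system unavailable) [OR] = 1 − (1−0.528939) × (1−0.36) = 0.698521
P(Ship steering unresponsive) [OR] = 1 − (1−0.360900) × (1−0.064906) × (1−0.698521) = 0.819831
Rounded to 4 decimal places: P(Ship steering unresponsive) ≈ 0.8198.

0.8198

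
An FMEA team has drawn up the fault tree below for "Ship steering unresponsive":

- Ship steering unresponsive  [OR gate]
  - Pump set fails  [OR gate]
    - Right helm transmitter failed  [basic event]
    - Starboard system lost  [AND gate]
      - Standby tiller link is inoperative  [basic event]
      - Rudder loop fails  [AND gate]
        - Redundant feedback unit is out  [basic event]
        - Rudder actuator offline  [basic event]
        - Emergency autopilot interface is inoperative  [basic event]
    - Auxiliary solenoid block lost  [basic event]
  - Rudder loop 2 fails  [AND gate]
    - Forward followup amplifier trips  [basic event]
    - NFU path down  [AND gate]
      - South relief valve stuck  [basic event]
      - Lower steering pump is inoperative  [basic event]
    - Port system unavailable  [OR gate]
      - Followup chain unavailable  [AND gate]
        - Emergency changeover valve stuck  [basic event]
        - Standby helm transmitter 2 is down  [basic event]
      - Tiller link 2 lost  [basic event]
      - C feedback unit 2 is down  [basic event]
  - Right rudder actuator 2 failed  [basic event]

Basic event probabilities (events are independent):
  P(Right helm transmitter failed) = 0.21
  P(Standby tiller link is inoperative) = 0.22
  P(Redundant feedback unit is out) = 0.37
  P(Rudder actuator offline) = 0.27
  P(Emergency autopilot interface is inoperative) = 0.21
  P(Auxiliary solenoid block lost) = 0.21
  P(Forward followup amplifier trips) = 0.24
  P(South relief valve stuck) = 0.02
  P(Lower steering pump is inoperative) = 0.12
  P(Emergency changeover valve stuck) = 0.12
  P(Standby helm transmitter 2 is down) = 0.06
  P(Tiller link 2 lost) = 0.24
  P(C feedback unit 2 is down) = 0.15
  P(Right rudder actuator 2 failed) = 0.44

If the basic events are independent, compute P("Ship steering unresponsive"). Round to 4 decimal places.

0.6522

P(Rudder loop fails) [AND] = 0.37 × 0.27 × 0.21 = 0.020979
P(Starboard system lost) [AND] = 0.22 × 0.020979 = 0.004615
P(Pump set fails) [OR] = 1 − (1−0.21) × (1−0.004615) × (1−0.21) = 0.378780
P(NFU path down) [AND] = 0.02 × 0.12 = 0.002400
P(Followup chain unavailable) [AND] = 0.12 × 0.06 = 0.007200
P(Port system unavailable) [OR] = 1 − (1−0.007200) × (1−0.24) × (1−0.15) = 0.358651
P(Rudder loop 2 fails) [AND] = 0.24 × 0.002400 × 0.358651 = 0.000207
P(Ship steering unresponsive) [OR] = 1 − (1−0.378780) × (1−0.000207) × (1−0.44) = 0.652189
Rounded to 4 decimal places: P(Ship steering unresponsive) ≈ 0.6522.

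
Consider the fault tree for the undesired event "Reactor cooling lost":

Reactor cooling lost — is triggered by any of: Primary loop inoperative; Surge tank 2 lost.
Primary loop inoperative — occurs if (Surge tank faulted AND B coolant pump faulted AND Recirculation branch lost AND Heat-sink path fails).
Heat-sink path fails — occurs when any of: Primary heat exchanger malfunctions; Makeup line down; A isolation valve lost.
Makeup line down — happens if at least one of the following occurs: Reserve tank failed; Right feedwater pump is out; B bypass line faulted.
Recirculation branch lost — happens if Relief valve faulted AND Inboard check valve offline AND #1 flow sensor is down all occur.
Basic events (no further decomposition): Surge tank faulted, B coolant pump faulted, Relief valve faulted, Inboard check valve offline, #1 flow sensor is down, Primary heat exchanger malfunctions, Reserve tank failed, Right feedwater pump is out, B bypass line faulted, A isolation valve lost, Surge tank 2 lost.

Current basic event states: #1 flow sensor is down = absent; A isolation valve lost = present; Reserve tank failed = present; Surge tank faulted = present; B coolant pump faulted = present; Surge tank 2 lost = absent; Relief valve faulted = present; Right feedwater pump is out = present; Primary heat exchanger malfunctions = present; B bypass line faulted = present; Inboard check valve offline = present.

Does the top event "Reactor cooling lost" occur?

Recirculation branch lost [AND]: Relief valve faulted=occurs, Inboard check valve offline=occurs, #1 flow sensor is down=not → not all inputs occur → does not occur.
Makeup line down [OR]: Reserve tank failed=occurs, Right feedwater pump is out=occurs, B bypass line faulted=occurs → at least one input occurs → occurs.
Heat-sink path fails [OR]: Primary heat exchanger malfunctions=occurs, Makeup line down=occurs, A isolation valve lost=occurs → at least one input occurs → occurs.
Primary loop inoperative [AND]: Surge tank faulted=occurs, B coolant pump faulted=occurs, Recirculation branch lost=not, Heat-sink path fails=occurs → not all inputs occur → does not occur.
Reactor cooling lost [OR]: Primary loop inoperative=not, Surge tank 2 lost=not → no input occurs → does not occur.

No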